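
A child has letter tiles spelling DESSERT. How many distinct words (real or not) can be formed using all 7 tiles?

DESSERT has 7 letters with E appearing twice and S appearing twice.
Dividing 7! = 5040 by 2!·2! = 4 for the repeated letters gives 1260.

1260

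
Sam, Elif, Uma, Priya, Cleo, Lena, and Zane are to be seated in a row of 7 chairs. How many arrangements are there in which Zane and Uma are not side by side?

3600

Of the 7! = 5040 arrangements, those with Zane and Uma adjacent number 2 × 6! = 1440 (treat the pair as a block with 2 internal orders).
Complementary counting: 5040 − 1440 = 3600.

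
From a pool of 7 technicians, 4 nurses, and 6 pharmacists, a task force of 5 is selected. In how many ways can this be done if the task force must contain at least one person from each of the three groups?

Unrestricted: C(17,5) = 6188 ways to pick any 5 of the 17.
Selections missing a whole group: no technicians → C(10,5) = 252; no nurses → C(13,5) = 1287; no pharmacists → C(11,5) = 462.
Add back selections omitting two groups (i.e. drawn from a single group): C(7,5) + C(4,5) + C(6,5) = 27.
By inclusion–exclusion: 6188 − 2001 + 27 = 4214.

4214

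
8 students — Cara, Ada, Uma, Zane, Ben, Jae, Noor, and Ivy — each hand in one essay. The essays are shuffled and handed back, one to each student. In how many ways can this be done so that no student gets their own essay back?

14833

Count assignments avoiding every fixed point. For any j of the 8 students fixed to their own essay, the other 8−j can be arranged in (8−j)! ways.
By inclusion–exclusion this is Σ_{j=0}^{8} (−1)^j C(8,j)·(8−j)!.
Computing: 40320 − 40320 + 20160 − 6720 + 1680 − 336 + 56 − 8 + 1 = 14833.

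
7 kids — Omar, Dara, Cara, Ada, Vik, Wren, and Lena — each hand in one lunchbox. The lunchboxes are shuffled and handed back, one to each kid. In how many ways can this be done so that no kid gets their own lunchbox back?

1854

This is the derangement count D_7: permutations of 7 items with no fixed point.
By inclusion–exclusion this is Σ_{j=0}^{7} (−1)^j C(7,j)·(7−j)!.
Computing: 5040 − 5040 + 2520 − 840 + 210 − 42 + 7 − 1 = 1854.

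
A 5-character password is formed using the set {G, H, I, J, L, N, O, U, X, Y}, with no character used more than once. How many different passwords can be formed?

With no repetition, fill the 5 characters in order: 10 choices, then 9, down to 6.
10 × 9 × 8 × 7 × 6 = 30240.

30240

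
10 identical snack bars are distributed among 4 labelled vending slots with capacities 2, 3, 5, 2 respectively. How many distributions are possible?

By stars and bars, unrestricted non-negative solutions to x_1+…+x_4 = 10 number C(10+3,3) = 286.
Subtract solutions that violate a single cap (substitute x_i' = x_i − (cap_i+1)): x_1 ≥ 3 gives C(10,3) = 120; x_2 ≥ 4 gives C(9,3) = 84; x_3 ≥ 6 gives C(7,3) = 35; x_4 ≥ 3 gives C(10,3) = 120. Together 359.
Add back pairs where two caps are both exceeded: 20 + 4 + 35 + 1 + 20 + 4 = 84.
Subtract triples: 0 + 1 + 0 + 0 = 1.
By inclusion–exclusion the count is 286 − 359 + 84 − 1 = 10.

10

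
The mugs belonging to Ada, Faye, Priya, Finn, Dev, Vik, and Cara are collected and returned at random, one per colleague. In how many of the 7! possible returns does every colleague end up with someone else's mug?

This is the derangement count D_7: permutations of 7 items with no fixed point.
By inclusion–exclusion this is Σ_{j=0}^{7} (−1)^j C(7,j)·(7−j)!.
Computing: 5040 − 5040 + 2520 − 840 + 210 − 42 + 7 − 1 = 1854.

1854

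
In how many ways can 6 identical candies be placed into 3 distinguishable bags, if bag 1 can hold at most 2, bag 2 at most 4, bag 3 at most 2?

Without the upper bounds there are C(8,2) = 28 ways to split 6 among 3 bags.
Subtract solutions that violate a single cap (substitute x_i' = x_i − (cap_i+1)): x_1 ≥ 3 gives C(5,2) = 10; x_2 ≥ 5 gives C(3,2) = 3; x_3 ≥ 3 gives C(5,2) = 10. Together 23.
Add back pairs where two caps are both exceeded: 0 + 1 + 0 = 1.
By inclusion–exclusion the count is 28 − 23 + 1 = 6.

6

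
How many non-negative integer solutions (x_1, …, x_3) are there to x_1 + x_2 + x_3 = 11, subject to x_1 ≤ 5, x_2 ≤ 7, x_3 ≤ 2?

Without the upper bounds there are C(13,2) = 78 ways to split 11 among 3 variables.
Subtract solutions that violate a single cap (substitute x_i' = x_i − (cap_i+1)): x_1 ≥ 6 gives C(7,2) = 21; x_2 ≥ 8 gives C(5,2) = 10; x_3 ≥ 3 gives C(10,2) = 45. Together 76.
Add back pairs where two caps are both exceeded: 0 + 6 + 1 = 7.
By inclusion–exclusion the count is 78 − 76 + 7 = 9.

9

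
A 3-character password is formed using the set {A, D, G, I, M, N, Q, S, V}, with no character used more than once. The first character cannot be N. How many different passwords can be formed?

448

The first character has 9−1 = 8 choices (anything except N).
The remaining 2 characters are filled from the other 8 symbols without repetition: 8 × 7 = 56.
Total: 8 × 56 = 448.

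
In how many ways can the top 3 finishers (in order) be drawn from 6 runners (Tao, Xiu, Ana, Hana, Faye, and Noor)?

There are 6 choices for 1st place, 5 for 2nd, and 4 for 3rd.
That gives 6 × 5 × 4 = 120.

120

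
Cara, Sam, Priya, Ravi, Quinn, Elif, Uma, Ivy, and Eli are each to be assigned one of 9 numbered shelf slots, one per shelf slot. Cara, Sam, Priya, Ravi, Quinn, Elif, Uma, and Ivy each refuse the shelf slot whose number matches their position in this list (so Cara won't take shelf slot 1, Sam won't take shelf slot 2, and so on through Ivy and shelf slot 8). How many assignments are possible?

148329

Let Aᵢ (for 1 ≤ i ≤ 8) be the placements that put person i in their forbidden shelf slot. Any j of these fix j positions, leaving (9−j)! ways to fill the rest, and there are C(8,j) ways to pick which j.
By inclusion–exclusion, the number of valid placements is Σ_{j=0}^{8} (−1)^j C(8,j)·(9−j)!.
Computing: 362880 − 322560 + 141120 − 40320 + 8400 − 1344 + 168 − 16 + 1 = 148329.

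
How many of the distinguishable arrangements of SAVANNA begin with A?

With the first slot taken by A, it remains to arrange the other 6 letters (SVANNA).
Those 6 letters have A appearing twice and N appearing twice, giving (6)!/(2!·2!) = 180.

180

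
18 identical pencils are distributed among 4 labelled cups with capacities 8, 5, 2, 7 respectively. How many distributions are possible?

By stars and bars, unrestricted non-negative solutions to x_1+…+x_4 = 18 number C(18+3,3) = 1330.
Subtract solutions that violate a single cap (substitute x_i' = x_i − (cap_i+1)): x_1 ≥ 9 gives C(12,3) = 220; x_2 ≥ 6 gives C(15,3) = 455; x_3 ≥ 3 gives C(18,3) = 816; x_4 ≥ 8 gives C(13,3) = 286. Together 1777.
Add back pairs where two caps are both exceeded: 20 + 84 + 4 + 220 + 35 + 120 = 483.
Subtract triples: 1 + 0 + 0 + 4 = 5.
By inclusion–exclusion the count is 1330 − 1777 + 483 − 5 = 31.

31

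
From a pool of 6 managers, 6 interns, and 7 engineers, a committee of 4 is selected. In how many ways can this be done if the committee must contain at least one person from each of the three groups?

2016

With no constraint there are C(19,4) = 3876 possible selections.
Selections missing a whole group: no managers → C(13,4) = 715; no interns → C(13,4) = 715; no engineers → C(12,4) = 495.
Add back selections omitting two groups (i.e. drawn from a single group): C(6,4) + C(6,4) + C(7,4) = 65.
By inclusion–exclusion: 3876 − 1925 + 65 = 2016.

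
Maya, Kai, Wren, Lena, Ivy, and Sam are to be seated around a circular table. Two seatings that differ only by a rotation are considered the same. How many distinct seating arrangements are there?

Seat Maya anywhere (absorbing the rotational symmetry), then permute the other 5: (5)! = 120.

120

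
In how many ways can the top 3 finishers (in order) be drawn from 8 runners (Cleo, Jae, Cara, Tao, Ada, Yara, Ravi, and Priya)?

336

There are 8 choices for 1st place, 7 for 2nd, and 6 for 3rd.
That gives 8 × 7 × 6 = 336.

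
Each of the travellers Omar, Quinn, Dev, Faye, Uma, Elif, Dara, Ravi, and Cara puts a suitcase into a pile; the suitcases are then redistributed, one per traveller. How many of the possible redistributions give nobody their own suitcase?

133496

Let Aᵢ be the assignments in which traveller i gets their own suitcase. We want the size of the complement of A₁∪…∪A_9.
By inclusion–exclusion this is Σ_{j=0}^{9} (−1)^j C(9,j)·(9−j)!.
Computing: 362880 − 362880 + 181440 − 60480 + 15120 − 3024 + 504 − 72 + 9 − 1 = 133496.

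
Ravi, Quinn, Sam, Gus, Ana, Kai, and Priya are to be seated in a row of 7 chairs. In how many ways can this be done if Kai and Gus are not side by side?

3600

There are 7! = 5040 arrangements in all. If Kai and Gus are adjacent, merging them into one block gives 2·(6)! = 1440 arrangements.
So 5040 − 1440 = 3600 arrangements keep them apart.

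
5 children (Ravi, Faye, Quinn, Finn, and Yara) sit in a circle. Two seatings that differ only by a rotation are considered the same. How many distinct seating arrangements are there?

24

Around a circle, 5 distinct people have 5!/5 = (4)! = 24 rotationally distinct seatings.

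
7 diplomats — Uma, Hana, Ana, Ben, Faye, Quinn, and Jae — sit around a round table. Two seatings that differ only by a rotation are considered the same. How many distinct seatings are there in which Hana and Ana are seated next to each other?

Treat {Hana, Ana} as one unit (2 internal orders) and seat the resulting 6 units around the table: (5)! circular arrangements.
So 2 × (5)! = 2 × 120 = 240.

240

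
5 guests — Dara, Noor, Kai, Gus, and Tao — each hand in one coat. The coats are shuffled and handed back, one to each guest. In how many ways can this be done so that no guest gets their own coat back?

This is the derangement count D_5: permutations of 5 items with no fixed point.
By inclusion–exclusion this is Σ_{j=0}^{5} (−1)^j C(5,j)·(5−j)!.
Computing: 120 − 120 + 60 − 20 + 5 − 1 = 44.

44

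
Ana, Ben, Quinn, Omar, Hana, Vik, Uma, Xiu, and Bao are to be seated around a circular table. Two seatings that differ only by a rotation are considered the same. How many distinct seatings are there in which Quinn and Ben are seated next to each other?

10080

Glue Quinn and Ben into a block (2 internal orders). Seating 8 units around a circle gives (7)! arrangements.
So 2 × (7)! = 2 × 5040 = 10080.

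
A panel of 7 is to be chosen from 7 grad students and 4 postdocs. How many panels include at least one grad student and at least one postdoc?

Total 7-person selections from all 11: C(11,7) = 330.
Subtract selections that omit an entire group: no grad students → C(4,7) = 0; no postdocs → C(7,7) = 1.
Both groups omitted at once is impossible, so 330 − 1 = 329.

329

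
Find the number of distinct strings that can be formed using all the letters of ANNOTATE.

5040

The 8 letters of ANNOTATE have repeats: A appearing twice, N appearing twice, and T appearing twice.
Dividing 8! = 40320 by 2!·2!·2! = 8 for the repeated letters gives 5040.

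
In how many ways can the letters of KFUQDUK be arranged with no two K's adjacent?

900

There are 7!/(2!·2!) = 1260 arrangements of KFUQDUK in total.
If the two K's are adjacent, glue them into one block, leaving 6 items to arrange: (6)!/(2!) = 360 ways.
Hence 1260 − 360 = 900.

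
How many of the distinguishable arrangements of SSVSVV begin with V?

With the first slot taken by V, it remains to arrange the other 5 letters (SSSVV).
Those 5 letters have S appearing 3 times and V appearing twice, giving (5)!/(3!·2!) = 10.

10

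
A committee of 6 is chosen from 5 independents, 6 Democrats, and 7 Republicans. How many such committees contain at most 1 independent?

Split by how many independents are chosen (0 through 1).
Sum: C(5,0)·C(13,6) + C(5,1)·C(13,5) = 1716 + 6435 = 8151.

8151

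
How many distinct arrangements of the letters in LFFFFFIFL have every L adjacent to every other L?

Treat the 2 copies of L as a single block. The multiset to arrange is then {LL, F, F, F, F, F, F, I}, 8 items in all.
That gives (8)!/(6!) = 56 arrangements.

56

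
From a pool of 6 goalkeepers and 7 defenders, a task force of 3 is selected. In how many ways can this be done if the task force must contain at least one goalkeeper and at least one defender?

231

Total 3-person selections from all 13: C(13,3) = 286.
Subtract selections that omit an entire group: no goalkeepers → C(7,3) = 35; no defenders → C(6,3) = 20.
Both groups omitted at once is impossible, so 286 − 55 = 231.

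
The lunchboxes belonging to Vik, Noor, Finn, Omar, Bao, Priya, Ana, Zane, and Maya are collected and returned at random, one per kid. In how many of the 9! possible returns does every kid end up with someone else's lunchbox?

Count assignments avoiding every fixed point. For any j of the 9 kids fixed to their own lunchbox, the other 9−j can be arranged in (9−j)! ways.
By inclusion–exclusion this is Σ_{j=0}^{9} (−1)^j C(9,j)·(9−j)!.
Computing: 362880 − 362880 + 181440 − 60480 + 15120 − 3024 + 504 − 72 + 9 − 1 = 133496.

133496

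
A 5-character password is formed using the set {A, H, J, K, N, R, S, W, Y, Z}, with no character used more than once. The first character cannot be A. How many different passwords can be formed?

27216

The first character has 10−1 = 9 choices (anything except A).
The remaining 4 characters are filled from the other 9 symbols without repetition: 9 × 8 × 7 × 6 = 3024.
Total: 9 × 3024 = 27216.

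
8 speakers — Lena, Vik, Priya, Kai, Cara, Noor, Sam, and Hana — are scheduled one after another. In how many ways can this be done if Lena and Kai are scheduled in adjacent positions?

Treat {Lena, Kai} as a single unit. There are 7 units to order, and the pair itself can be ordered 2 ways.
So the count is 2·(7)! = 10080.

10080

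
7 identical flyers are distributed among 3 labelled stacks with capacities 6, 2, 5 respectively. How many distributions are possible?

Without the upper bounds there are C(9,2) = 36 ways to split 7 among 3 stacks.
Subtract solutions that violate a single cap (substitute x_i' = x_i − (cap_i+1)): x_1 ≥ 7 gives C(2,2) = 1; x_2 ≥ 3 gives C(6,2) = 15; x_3 ≥ 6 gives C(3,2) = 3. Together 19.
No two caps can be exceeded simultaneously, so the pair terms are all 0.
By inclusion–exclusion the count is 36 − 19 + 0 = 17.

17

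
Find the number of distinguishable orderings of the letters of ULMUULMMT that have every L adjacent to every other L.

1120

Treat the 2 copies of L as a single block. The multiset to arrange is then {LL, M, M, M, T, U, U, U}, 8 items in all.
That gives (8)!/(3!·3!) = 1120 arrangements.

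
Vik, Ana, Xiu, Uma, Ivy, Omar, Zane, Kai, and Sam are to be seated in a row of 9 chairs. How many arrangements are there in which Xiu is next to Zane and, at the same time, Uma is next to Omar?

20160

Treat {Xiu,Zane} as one block (2 orders) and {Uma,Omar} as another (2 orders).
That leaves 7 units to arrange: 2 × 2 × 7! = 4 × 5040 = 20160.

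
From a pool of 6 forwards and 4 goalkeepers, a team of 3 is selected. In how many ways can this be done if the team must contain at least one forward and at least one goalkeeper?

Total 3-person selections from all 10: C(10,3) = 120.
Selections missing a whole group: no forwards → C(4,3) = 4; no goalkeepers → C(6,3) = 20.
Both groups omitted at once is impossible, so 120 − 24 = 96.

96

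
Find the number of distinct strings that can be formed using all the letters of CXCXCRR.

210

CXCXCRR has 7 letters with C appearing 3 times, R appearing twice, and X appearing twice.
The number of distinct arrangements is 7!/(3!·2!·2!) = 5040/24 = 210.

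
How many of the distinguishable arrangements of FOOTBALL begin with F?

Fix F in the first position and arrange the remaining 7 letters.
Those 7 letters have L appearing twice and O appearing twice, giving (7)!/(2!·2!) = 1260.

1260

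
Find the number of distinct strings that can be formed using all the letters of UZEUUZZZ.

The 8 letters of UZEUUZZZ have repeats: U appearing 3 times and Z appearing 4 times.
The number of distinct arrangements is 8!/(4!·3!) = 40320/144 = 280.

280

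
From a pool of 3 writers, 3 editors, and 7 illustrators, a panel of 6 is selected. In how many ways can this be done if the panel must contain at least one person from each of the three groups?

1302

Total 6-person selections from all 13: C(13,6) = 1716.
Subtract selections that omit an entire group: no writers → C(10,6) = 210; no editors → C(10,6) = 210; no illustrators → C(6,6) = 1.
Add back selections omitting two groups (i.e. drawn from a single group): C(3,6) + C(3,6) + C(7,6) = 7.
By inclusion–exclusion: 1716 − 421 + 7 = 1302.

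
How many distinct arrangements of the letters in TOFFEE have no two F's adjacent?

120

Total arrangements of TOFFEE: 6!/(2!·2!) = 180.
Arrangements with the F's together: treat FF as one letter, giving (5)!/(2!) = 60.
Subtracting, 180 − 60 = 120 arrangements keep the F's apart.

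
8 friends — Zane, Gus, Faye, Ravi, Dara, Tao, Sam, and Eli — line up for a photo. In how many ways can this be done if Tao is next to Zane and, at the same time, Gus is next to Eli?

2880

Treat {Tao,Zane} as one block (2 orders) and {Gus,Eli} as another (2 orders).
That leaves 6 units to arrange: 2 × 2 × 6! = 4 × 720 = 2880.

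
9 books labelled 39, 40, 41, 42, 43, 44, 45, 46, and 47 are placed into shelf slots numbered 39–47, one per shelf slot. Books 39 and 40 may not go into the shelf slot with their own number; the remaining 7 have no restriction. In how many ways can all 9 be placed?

287280

Let Aᵢ (for i ∈ {39, 40}) be the placements that put book i in its forbidden shelf slot. Any j of these fix j positions, leaving (9−j)! ways to fill the rest, and there are C(2,j) ways to pick which j.
By inclusion–exclusion, the number of valid placements is Σ_{j=0}^{2} (−1)^j C(2,j)·(9−j)!.
Computing: 362880 − 80640 + 5040 = 287280.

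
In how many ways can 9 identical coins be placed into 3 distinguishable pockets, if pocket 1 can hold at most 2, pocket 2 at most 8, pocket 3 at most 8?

25

Ignoring the caps, the number of non-negative solutions to x_1+…+x_3 = 9 is C(11,2) = 55.
Subtract solutions that violate a single cap (substitute x_i' = x_i − (cap_i+1)): x_1 ≥ 3 gives C(8,2) = 28; x_2 ≥ 9 gives C(2,2) = 1; x_3 ≥ 9 gives C(2,2) = 1. Together 30.
No two caps can be exceeded simultaneously, so the pair terms are all 0.
By inclusion–exclusion the count is 55 − 30 + 0 = 25.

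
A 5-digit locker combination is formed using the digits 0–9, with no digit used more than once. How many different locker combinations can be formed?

30240

Choose and order 5 of the 10 symbols: the first digit has 10 options, the next 9, and so on down to 6.
10 × 9 × 8 × 7 × 6 = 30240.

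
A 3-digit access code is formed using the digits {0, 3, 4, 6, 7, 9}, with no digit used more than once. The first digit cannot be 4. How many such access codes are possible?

The first digit has 6−1 = 5 choices (anything except 4).
The remaining 2 digits are filled from the other 5 symbols without repetition: 5 × 4 = 20.
Total: 5 × 20 = 100.

100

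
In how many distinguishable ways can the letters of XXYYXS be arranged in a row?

60

The 6 letters of XXYYXS have repeats: X appearing 3 times and Y appearing twice.
So there are 6! / (3!·2!) = 60 distinguishable arrangements.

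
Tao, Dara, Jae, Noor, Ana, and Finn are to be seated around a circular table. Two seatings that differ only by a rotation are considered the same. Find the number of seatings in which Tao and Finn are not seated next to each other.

All circular seatings of 6 people number (5)! = 120.
Those with Tao next to Finn: fuse the pair into one unit and seat 5 units around a circle — 2·(4)! = 48.
Subtracting, 120 − 48 = 72.

72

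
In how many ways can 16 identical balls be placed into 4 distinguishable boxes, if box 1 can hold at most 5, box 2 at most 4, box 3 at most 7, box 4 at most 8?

By stars and bars, unrestricted non-negative solutions to x_1+…+x_4 = 16 number C(16+3,3) = 969.
Subtract solutions that violate a single cap (substitute x_i' = x_i − (cap_i+1)): x_1 ≥ 6 gives C(13,3) = 286; x_2 ≥ 5 gives C(14,3) = 364; x_3 ≥ 8 gives C(11,3) = 165; x_4 ≥ 9 gives C(10,3) = 120. Together 935.
Add back pairs where two caps are both exceeded: 56 + 10 + 4 + 20 + 10 + 0 = 100.
By inclusion–exclusion the count is 969 − 935 + 100 = 134.

134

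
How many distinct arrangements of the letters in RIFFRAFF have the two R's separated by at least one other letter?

630

Total arrangements of RIFFRAFF: 8!/(4!·2!) = 840.
If the two R's are adjacent, glue them into one block, leaving 7 items to arrange: (7)!/(4!) = 210 ways.
Subtracting, 840 − 210 = 630 arrangements keep the R's apart.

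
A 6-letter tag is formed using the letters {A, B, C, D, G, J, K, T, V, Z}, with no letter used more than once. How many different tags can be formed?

151200

With no repetition, fill the 6 letters in order: 10 choices, then 9, down to 5.
10 × 9 × 8 × 7 × 6 × 5 = 151200.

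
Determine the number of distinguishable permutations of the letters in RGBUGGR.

420

RGBUGGR has 7 letters with G appearing 3 times and R appearing twice.
Dividing 7! = 5040 by 3!·2! = 12 for the repeated letters gives 420.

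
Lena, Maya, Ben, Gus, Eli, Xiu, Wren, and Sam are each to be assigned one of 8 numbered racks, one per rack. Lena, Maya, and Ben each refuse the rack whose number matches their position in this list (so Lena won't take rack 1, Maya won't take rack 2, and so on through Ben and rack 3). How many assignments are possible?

27240

Let Aᵢ (for i ∈ {1, 2, 3}) be the placements that put person i in their forbidden rack. Any j of these fix j positions, leaving (8−j)! ways to fill the rest, and there are C(3,j) ways to pick which j.
By inclusion–exclusion, the number of valid placements is Σ_{j=0}^{3} (−1)^j C(3,j)·(8−j)!.
Computing: 40320 − 15120 + 2160 − 120 = 27240.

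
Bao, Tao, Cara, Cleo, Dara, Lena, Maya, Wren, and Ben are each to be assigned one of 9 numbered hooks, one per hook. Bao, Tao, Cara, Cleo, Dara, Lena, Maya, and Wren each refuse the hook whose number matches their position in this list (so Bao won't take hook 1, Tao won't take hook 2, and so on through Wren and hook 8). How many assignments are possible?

148329

Let Aᵢ (for 1 ≤ i ≤ 8) be the placements that put person i in their forbidden hook. Any j of these fix j positions, leaving (9−j)! ways to fill the rest, and there are C(8,j) ways to pick which j.
By inclusion–exclusion, the number of valid placements is Σ_{j=0}^{8} (−1)^j C(8,j)·(9−j)!.
Computing: 362880 − 322560 + 141120 − 40320 + 8400 − 1344 + 168 − 16 + 1 = 148329.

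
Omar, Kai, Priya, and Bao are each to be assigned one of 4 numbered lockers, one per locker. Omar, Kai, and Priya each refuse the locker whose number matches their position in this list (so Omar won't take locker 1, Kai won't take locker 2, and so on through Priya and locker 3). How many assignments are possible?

11

Let Aᵢ (for i ∈ {1, 2, 3}) be the placements that put person i in their forbidden locker. Any j of these fix j positions, leaving (4−j)! ways to fill the rest, and there are C(3,j) ways to pick which j.
By inclusion–exclusion, the number of valid placements is Σ_{j=0}^{3} (−1)^j C(3,j)·(4−j)!.
Computing: 24 − 18 + 6 − 1 = 11.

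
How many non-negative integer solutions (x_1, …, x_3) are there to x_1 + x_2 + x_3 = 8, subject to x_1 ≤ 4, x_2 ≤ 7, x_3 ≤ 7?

33

Ignoring the caps, the number of non-negative solutions to x_1+…+x_3 = 8 is C(10,2) = 45.
Subtract solutions that violate a single cap (substitute x_i' = x_i − (cap_i+1)): x_1 ≥ 5 gives C(5,2) = 10; x_2 ≥ 8 gives C(2,2) = 1; x_3 ≥ 8 gives C(2,2) = 1. Together 12.
No two caps can be exceeded simultaneously, so the pair terms are all 0.
By inclusion–exclusion the count is 45 − 12 + 0 = 33.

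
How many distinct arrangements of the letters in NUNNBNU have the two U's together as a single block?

Treat the 2 copies of U as a single block. The multiset to arrange is then {UU, B, N, N, N, N}, 6 items in all.
That gives (6)!/(4!) = 30 arrangements.

30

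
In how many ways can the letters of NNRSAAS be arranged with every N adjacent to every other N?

180

Treat the 2 copies of N as a single block. The multiset to arrange is then {NN, A, A, R, S, S}, 6 items in all.
That gives (6)!/(2!·2!) = 180 arrangements.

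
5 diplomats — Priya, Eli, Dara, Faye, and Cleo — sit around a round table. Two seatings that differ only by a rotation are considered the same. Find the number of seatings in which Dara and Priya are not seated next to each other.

12

All circular seatings of 5 people number (4)! = 24.
Seatings with Dara beside Priya: treat them as a block with 2 internal orders, giving 2 × (3)! = 12.
Subtracting, 24 − 12 = 12.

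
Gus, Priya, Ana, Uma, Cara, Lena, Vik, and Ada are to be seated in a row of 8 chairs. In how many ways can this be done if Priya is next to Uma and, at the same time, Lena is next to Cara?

Treat {Priya,Uma} as one block (2 orders) and {Lena,Cara} as another (2 orders).
That leaves 6 units to arrange: 2 × 2 × 6! = 4 × 720 = 2880.

2880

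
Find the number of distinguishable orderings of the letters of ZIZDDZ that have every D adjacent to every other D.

20

Treat the 2 copies of D as a single block. The multiset to arrange is then {DD, I, Z, Z, Z}, 5 items in all.
That gives (5)!/(3!) = 20 arrangements.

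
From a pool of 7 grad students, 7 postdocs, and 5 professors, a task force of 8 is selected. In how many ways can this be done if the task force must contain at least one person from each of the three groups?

71589

Total 8-person selections from all 19: C(19,8) = 75582.
Subtract selections that omit an entire group: no grad students → C(12,8) = 495; no postdocs → C(12,8) = 495; no professors → C(14,8) = 3003.
Add back selections omitting two groups (i.e. drawn from a single group): C(7,8) + C(7,8) + C(5,8) = 0.
By inclusion–exclusion: 75582 − 3993 + 0 = 71589.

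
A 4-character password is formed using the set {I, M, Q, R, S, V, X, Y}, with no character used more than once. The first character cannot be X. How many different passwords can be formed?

The first character has 8−1 = 7 choices (anything except X).
The remaining 3 characters are filled from the other 7 symbols without repetition: 7 × 6 × 5 = 210.
Total: 7 × 210 = 1470.

1470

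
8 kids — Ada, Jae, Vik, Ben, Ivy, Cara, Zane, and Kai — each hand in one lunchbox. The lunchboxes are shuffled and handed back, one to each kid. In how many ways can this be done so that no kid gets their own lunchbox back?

14833

Count assignments avoiding every fixed point. For any j of the 8 kids fixed to their own lunchbox, the other 8−j can be arranged in (8−j)! ways.
By inclusion–exclusion this is Σ_{j=0}^{8} (−1)^j C(8,j)·(8−j)!.
Computing: 40320 − 40320 + 20160 − 6720 + 1680 − 336 + 56 − 8 + 1 = 14833.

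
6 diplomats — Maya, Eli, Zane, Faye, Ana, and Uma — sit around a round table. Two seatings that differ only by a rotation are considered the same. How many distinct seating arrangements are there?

120

Fix one person's seat to break rotational symmetry; the remaining 5 people can be arranged in (5)! = 120 ways.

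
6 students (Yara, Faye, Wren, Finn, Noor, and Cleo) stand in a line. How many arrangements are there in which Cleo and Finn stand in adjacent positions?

240

Place the 4 others and the Cleo-Finn pair as 5 objects in a line; the pair has 2 internal arrangements.
That gives 2 × 5! = 2 × 120 = 240.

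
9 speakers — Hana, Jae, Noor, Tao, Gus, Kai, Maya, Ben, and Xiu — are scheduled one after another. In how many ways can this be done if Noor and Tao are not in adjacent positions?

Of the 9! = 362880 arrangements, those with Noor and Tao adjacent number 2 × 8! = 80640 (treat the pair as a block with 2 internal orders).
Complementary counting: 362880 − 80640 = 282240.

282240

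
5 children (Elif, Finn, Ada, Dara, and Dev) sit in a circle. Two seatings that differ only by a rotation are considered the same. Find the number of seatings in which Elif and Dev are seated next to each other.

12

Treat {Elif, Dev} as one unit (2 internal orders) and seat the resulting 4 units around the table: (3)! circular arrangements.
So 2 × (3)! = 2 × 6 = 12.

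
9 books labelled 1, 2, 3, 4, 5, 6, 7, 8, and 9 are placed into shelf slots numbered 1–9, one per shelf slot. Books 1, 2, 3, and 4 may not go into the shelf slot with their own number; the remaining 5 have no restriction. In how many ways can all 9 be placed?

229080

Let Aᵢ (for 1 ≤ i ≤ 4) be the placements that put book i in its forbidden shelf slot. Any j of these fix j positions, leaving (9−j)! ways to fill the rest, and there are C(4,j) ways to pick which j.
By inclusion–exclusion, the number of valid placements is Σ_{j=0}^{4} (−1)^j C(4,j)·(9−j)!.
Computing: 362880 − 161280 + 30240 − 2880 + 120 = 229080.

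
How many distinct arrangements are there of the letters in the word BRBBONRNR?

BRBBONRNR has 9 letters with B appearing 3 times, N appearing twice, and R appearing 3 times.
Dividing 9! = 362880 by 3!·3!·2! = 72 for the repeated letters gives 5040.

5040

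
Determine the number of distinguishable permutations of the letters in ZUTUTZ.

90

ZUTUTZ has 6 letters with T appearing twice, U appearing twice, and Z appearing twice.
Dividing 6! = 720 by 2!·2!·2! = 8 for the repeated letters gives 90.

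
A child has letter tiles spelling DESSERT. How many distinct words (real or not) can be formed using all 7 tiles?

1260

The 7 letters of DESSERT have repeats: E appearing twice and S appearing twice.
So there are 7! / (2!·2!) = 1260 distinguishable arrangements.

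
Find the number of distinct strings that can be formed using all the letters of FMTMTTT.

105

Letter multiplicities in FMTMTTT: F×1, M×2, T×4.
So there are 7! / (4!·2!) = 105 distinguishable arrangements.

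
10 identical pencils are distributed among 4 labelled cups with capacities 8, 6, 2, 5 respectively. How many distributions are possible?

112

By stars and bars, unrestricted non-negative solutions to x_1+…+x_4 = 10 number C(10+3,3) = 286.
Subtract solutions that violate a single cap (substitute x_i' = x_i − (cap_i+1)): x_1 ≥ 9 gives C(4,3) = 4; x_2 ≥ 7 gives C(6,3) = 20; x_3 ≥ 3 gives C(10,3) = 120; x_4 ≥ 6 gives C(7,3) = 35. Together 179.
Add back pairs where two caps are both exceeded: 0 + 0 + 0 + 1 + 0 + 4 = 5.
By inclusion–exclusion the count is 286 − 179 + 5 = 112.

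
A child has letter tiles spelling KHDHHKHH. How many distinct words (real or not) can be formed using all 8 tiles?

168

Letter multiplicities in KHDHHKHH: D×1, H×5, K×2.
So there are 8! / (5!·2!) = 168 distinguishable arrangements.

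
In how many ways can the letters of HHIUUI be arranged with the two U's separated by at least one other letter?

60

There are 6!/(2!·2!·2!) = 90 arrangements of HHIUUI in total.
Arrangements with the U's together: treat UU as one letter, giving (5)!/(2!·2!) = 30.
Subtracting, 90 − 30 = 60 arrangements keep the U's apart.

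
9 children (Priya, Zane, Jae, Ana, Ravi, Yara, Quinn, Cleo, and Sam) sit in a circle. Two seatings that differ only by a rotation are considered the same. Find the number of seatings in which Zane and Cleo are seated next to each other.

Treat {Zane, Cleo} as one unit (2 internal orders) and seat the resulting 8 units around the table: (7)! circular arrangements.
So 2 × (7)! = 2 × 5040 = 10080.

10080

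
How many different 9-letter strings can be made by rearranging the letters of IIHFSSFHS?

The 9 letters of IIHFSSFHS have repeats: F appearing twice, H appearing twice, I appearing twice, and S appearing 3 times.
The number of distinct arrangements is 9!/(3!·2!·2!·2!) = 362880/48 = 7560.

7560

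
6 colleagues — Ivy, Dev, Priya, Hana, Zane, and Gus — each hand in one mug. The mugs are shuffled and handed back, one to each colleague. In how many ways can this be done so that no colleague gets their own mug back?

Let Aᵢ be the assignments in which colleague i gets their own mug. We want the size of the complement of A₁∪…∪A_6.
By inclusion–exclusion this is Σ_{j=0}^{6} (−1)^j C(6,j)·(6−j)!.
Computing: 720 − 720 + 360 − 120 + 30 − 6 + 1 = 265.

265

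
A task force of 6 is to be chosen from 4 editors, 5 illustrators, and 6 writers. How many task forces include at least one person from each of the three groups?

With no constraint there are C(15,6) = 5005 possible selections.
Selections missing a whole group: no editors → C(11,6) = 462; no illustrators → C(10,6) = 210; no writers → C(9,6) = 84.
Add back selections omitting two groups (i.e. drawn from a single group): C(4,6) + C(5,6) + C(6,6) = 1.
By inclusion–exclusion: 5005 − 756 + 1 = 4250.

4250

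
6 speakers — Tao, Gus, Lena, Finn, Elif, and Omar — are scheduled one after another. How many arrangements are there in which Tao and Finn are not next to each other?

Of the 6! = 720 arrangements, those with Tao and Finn adjacent number 2 × 5! = 240 (treat the pair as a block with 2 internal orders).
So 720 − 240 = 480 arrangements keep them apart.

480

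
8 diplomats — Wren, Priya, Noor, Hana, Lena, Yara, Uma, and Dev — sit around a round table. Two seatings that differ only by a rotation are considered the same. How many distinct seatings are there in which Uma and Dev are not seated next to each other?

3600

All circular seatings of 8 people number (7)! = 5040.
Seatings with Uma beside Dev: treat them as a block with 2 internal orders, giving 2 × (6)! = 1440.
Subtracting, 5040 − 1440 = 3600.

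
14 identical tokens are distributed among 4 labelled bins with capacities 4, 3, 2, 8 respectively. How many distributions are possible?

Ignoring the caps, the number of non-negative solutions to x_1+…+x_4 = 14 is C(17,3) = 680.
Subtract solutions that violate a single cap (substitute x_i' = x_i − (cap_i+1)): x_1 ≥ 5 gives C(12,3) = 220; x_2 ≥ 4 gives C(13,3) = 286; x_3 ≥ 3 gives C(14,3) = 364; x_4 ≥ 9 gives C(8,3) = 56. Together 926.
Add back pairs where two caps are both exceeded: 56 + 84 + 1 + 120 + 4 + 10 = 275.
Subtract triples: 10 + 0 + 0 + 0 = 10.
By inclusion–exclusion the count is 680 − 926 + 275 − 10 = 19.

19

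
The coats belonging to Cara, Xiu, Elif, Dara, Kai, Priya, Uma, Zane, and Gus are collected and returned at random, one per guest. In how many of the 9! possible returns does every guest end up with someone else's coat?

Let Aᵢ be the assignments in which guest i gets their own coat. We want the size of the complement of A₁∪…∪A_9.
By inclusion–exclusion this is Σ_{j=0}^{9} (−1)^j C(9,j)·(9−j)!.
Computing: 362880 − 362880 + 181440 − 60480 + 15120 − 3024 + 504 − 72 + 9 − 1 = 133496.

133496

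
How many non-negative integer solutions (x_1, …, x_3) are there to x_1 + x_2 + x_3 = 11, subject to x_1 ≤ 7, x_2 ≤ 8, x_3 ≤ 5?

41

By stars and bars, unrestricted non-negative solutions to x_1+…+x_3 = 11 number C(11+2,2) = 78.
Subtract solutions that violate a single cap (substitute x_i' = x_i − (cap_i+1)): x_1 ≥ 8 gives C(5,2) = 10; x_2 ≥ 9 gives C(4,2) = 6; x_3 ≥ 6 gives C(7,2) = 21. Together 37.
No two caps can be exceeded simultaneously, so the pair terms are all 0.
By inclusion–exclusion the count is 78 − 37 + 0 = 41.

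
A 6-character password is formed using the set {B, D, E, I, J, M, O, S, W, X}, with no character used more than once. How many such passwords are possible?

This is a permutation of 6 out of 10: P(10,6) = 10!/4!.
That product is 10 × 9 × 8 × 7 × 6 × 5 = 151200.

151200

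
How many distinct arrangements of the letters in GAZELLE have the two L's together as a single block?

Treat the 2 copies of L as a single block. The multiset to arrange is then {LL, A, E, E, G, Z}, 6 items in all.
That gives (6)!/(2!) = 360 arrangements.

360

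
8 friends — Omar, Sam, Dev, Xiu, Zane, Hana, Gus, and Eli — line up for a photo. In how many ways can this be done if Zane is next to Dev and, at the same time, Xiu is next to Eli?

2880

Treat {Zane,Dev} as one block (2 orders) and {Xiu,Eli} as another (2 orders).
That leaves 6 units to arrange: 2 × 2 × 6! = 4 × 720 = 2880.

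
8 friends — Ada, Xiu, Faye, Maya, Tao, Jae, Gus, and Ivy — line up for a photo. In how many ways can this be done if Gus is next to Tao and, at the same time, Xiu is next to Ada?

2880

Treat {Gus,Tao} as one block (2 orders) and {Xiu,Ada} as another (2 orders).
That leaves 6 units to arrange: 2 × 2 × 6! = 4 × 720 = 2880.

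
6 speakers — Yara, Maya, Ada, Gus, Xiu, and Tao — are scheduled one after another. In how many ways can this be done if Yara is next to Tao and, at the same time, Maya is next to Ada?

96

Treat {Yara,Tao} as one block (2 orders) and {Maya,Ada} as another (2 orders).
That leaves 4 units to arrange: 2 × 2 × 4! = 4 × 24 = 96.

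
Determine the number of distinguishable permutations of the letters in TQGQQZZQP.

7560

TQGQQZZQP has 9 letters with Q appearing 4 times and Z appearing twice.
Dividing 9! = 362880 by 4!·2! = 48 for the repeated letters gives 7560.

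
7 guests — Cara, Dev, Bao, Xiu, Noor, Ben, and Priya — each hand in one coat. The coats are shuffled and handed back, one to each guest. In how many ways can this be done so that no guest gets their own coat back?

Count assignments avoiding every fixed point. For any j of the 7 guests fixed to their own coat, the other 7−j can be arranged in (7−j)! ways.
By inclusion–exclusion this is Σ_{j=0}^{7} (−1)^j C(7,j)·(7−j)!.
Computing: 5040 − 5040 + 2520 − 840 + 210 − 42 + 7 − 1 = 1854.

1854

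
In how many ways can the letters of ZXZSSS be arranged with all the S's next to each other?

Treat the 3 copies of S as a single block. The multiset to arrange is then {SSS, X, Z, Z}, 4 items in all.
That gives (4)!/(2!) = 12 arrangements.

12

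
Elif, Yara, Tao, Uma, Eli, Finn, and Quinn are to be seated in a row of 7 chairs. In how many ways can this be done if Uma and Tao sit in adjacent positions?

1440

Place the 5 others and the Uma-Tao pair as 6 objects in a line; the pair has 2 internal arrangements.
That gives 2 × 6! = 2 × 720 = 1440.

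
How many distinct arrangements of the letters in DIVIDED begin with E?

With the first slot taken by E, it remains to arrange the other 6 letters (DIVIDD).
Those 6 letters have D appearing 3 times and I appearing twice, giving (6)!/(3!·2!) = 60.

60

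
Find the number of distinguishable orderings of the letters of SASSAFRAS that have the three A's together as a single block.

210

Treat the 3 copies of A as a single block. The multiset to arrange is then {AAA, F, R, S, S, S, S}, 7 items in all.
That gives (7)!/(4!) = 210 arrangements.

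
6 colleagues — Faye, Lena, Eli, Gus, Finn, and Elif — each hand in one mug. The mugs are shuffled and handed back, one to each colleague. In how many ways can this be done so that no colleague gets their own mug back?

265

Let Aᵢ be the assignments in which colleague i gets their own mug. We want the size of the complement of A₁∪…∪A_6.
By inclusion–exclusion this is Σ_{j=0}^{6} (−1)^j C(6,j)·(6−j)!.
Computing: 720 − 720 + 360 − 120 + 30 − 6 + 1 = 265.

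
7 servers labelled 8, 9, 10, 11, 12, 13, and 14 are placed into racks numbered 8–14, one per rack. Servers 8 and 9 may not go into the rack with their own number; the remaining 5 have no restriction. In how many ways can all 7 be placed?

3720

Let Aᵢ (for i ∈ {8, 9}) be the placements that put server i in its forbidden rack. Any j of these fix j positions, leaving (7−j)! ways to fill the rest, and there are C(2,j) ways to pick which j.
By inclusion–exclusion, the number of valid placements is Σ_{j=0}^{2} (−1)^j C(2,j)·(7−j)!.
Computing: 5040 − 1440 + 120 = 3720.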